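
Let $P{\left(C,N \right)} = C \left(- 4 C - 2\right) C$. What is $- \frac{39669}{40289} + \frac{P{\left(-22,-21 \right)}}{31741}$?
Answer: $\frac{417855607}{1278813149} \approx 0.32675$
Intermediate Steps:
$P{\left(C,N \right)} = C^{2} \left(-2 - 4 C\right)$ ($P{\left(C,N \right)} = C \left(-2 - 4 C\right) C = C^{2} \left(-2 - 4 C\right)$)
$- \frac{39669}{40289} + \frac{P{\left(-22,-21 \right)}}{31741} = - \frac{39669}{40289} + \frac{\left(-22\right)^{2} \left(-2 - -88\right)}{31741} = \left(-39669\right) \frac{1}{40289} + 484 \left(-2 + 88\right) \frac{1}{31741} = - \frac{39669}{40289} + 484 \cdot 86 \cdot \frac{1}{31741} = - \frac{39669}{40289} + 41624 \cdot \frac{1}{31741} = - \frac{39669}{40289} + \frac{41624}{31741} = \frac{417855607}{1278813149}$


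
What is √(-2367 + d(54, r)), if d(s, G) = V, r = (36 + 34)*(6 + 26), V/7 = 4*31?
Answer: I*√1499 ≈ 38.717*I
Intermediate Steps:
V = 868 (V = 7*(4*31) = 7*124 = 868)
r = 2240 (r = 70*32 = 2240)
d(s, G) = 868
√(-2367 + d(54, r)) = √(-2367 + 868) = √(-1499) = I*√1499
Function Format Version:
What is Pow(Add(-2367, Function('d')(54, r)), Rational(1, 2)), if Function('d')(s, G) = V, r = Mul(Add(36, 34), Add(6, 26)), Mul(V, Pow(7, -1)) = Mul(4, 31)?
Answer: Mul(I, Pow(1499, Rational(1, 2))) ≈ Mul(38.717, I)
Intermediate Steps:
V = 868 (V = Mul(7, Mul(4, 31)) = Mul(7, 124) = 868)
r = 2240 (r = Mul(70, 32) = 2240)
Function('d')(s, G) = 868
Pow(Add(-2367, Function('d')(54, r)), Rational(1, 2)) = Pow(Add(-2367, 868), Rational(1, 2)) = Pow(-1499, Rational(1, 2)) = Mul(I, Pow(1499, Rational(1, 2)))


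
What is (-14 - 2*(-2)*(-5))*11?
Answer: -374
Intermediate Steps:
(-14 - 2*(-2)*(-5))*11 = (-14 + 4*(-5))*11 = (-14 - 20)*11 = -34*11 = -374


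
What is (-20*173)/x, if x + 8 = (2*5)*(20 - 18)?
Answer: -865/3 ≈ -288.33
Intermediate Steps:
x = 12 (x = -8 + (2*5)*(20 - 18) = -8 + 10*2 = -8 + 20 = 12)
(-20*173)/x = -20*173/12 = -3460*1/12 = -865/3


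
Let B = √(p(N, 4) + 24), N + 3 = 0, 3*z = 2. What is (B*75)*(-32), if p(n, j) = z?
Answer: -800*√222 ≈ -11920.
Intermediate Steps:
z = ⅔ (z = (⅓)*2 = ⅔ ≈ 0.66667)
N = -3 (N = -3 + 0 = -3)
p(n, j) = ⅔
B = √222/3 (B = √(⅔ + 24) = √(74/3) = √222/3 ≈ 4.9666)
(B*75)*(-32) = ((√222/3)*75)*(-32) = (25*√222)*(-32) = -800*√222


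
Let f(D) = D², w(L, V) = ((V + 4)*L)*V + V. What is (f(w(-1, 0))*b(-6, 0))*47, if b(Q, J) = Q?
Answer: 0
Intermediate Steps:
w(L, V) = V + L*V*(4 + V) (w(L, V) = ((4 + V)*L)*V + V = (L*(4 + V))*V + V = L*V*(4 + V) + V = V + L*V*(4 + V))
(f(w(-1, 0))*b(-6, 0))*47 = ((0*(1 + 4*(-1) - 1*0))²*(-6))*47 = ((0*(1 - 4 + 0))²*(-6))*47 = ((0*(-3))²*(-6))*47 = (0²*(-6))*47 = (0*(-6))*47 = 0*47 = 0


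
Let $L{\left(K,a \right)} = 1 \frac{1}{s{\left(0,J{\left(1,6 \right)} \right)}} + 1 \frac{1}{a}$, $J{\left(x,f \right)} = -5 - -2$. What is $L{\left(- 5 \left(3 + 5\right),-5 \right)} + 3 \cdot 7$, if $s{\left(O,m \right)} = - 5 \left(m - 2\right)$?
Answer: $\frac{521}{25} \approx 20.84$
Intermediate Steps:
$J{\left(x,f \right)} = -3$ ($J{\left(x,f \right)} = -5 + 2 = -3$)
$s{\left(O,m \right)} = 10 - 5 m$ ($s{\left(O,m \right)} = - 5 \left(-2 + m\right) = 10 - 5 m$)
$L{\left(K,a \right)} = \frac{1}{25} + \frac{1}{a}$ ($L{\left(K,a \right)} = 1 \frac{1}{10 - -15} + 1 \frac{1}{a} = 1 \frac{1}{10 + 15} + \frac{1}{a} = 1 \cdot \frac{1}{25} + \frac{1}{a} = \frac{1}{25} + \frac{1}{a}$)
$L{\left(- 5 \left(3 + 5\right),-5 \right)} + 3 \cdot 7 = \frac{25 - 5}{25 \left(-5\right)} + 3 \cdot 7 = \frac{1}{25} \left(- \frac{1}{5}\right) 20 + 21 = - \frac{4}{25} + 21 = \frac{521}{25}$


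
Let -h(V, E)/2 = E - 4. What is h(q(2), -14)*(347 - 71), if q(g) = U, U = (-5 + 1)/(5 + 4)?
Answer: 9936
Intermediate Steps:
U = -4/9 ≈ -0.44444
q(g) = -4/9
h(V, E) = 8 - 2*E (h(V, E) = -2*(E - 4) = -2*(-4 + E) = 8 - 2*E)
h(q(2), -14)*(347 - 71) = (8 - 2*(-14))*(347 - 71) = (8 + 28)*276 = 36*276 = 9936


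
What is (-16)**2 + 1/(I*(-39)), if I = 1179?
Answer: 11771135/45981 ≈ 256.00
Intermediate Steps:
(-16)**2 + 1/(I*(-39)) = (-16)**2 + 1/(1179*(-39)) = 256 + (1/1179)*(-1/39) = 256 - 1/45981 = 11771135/45981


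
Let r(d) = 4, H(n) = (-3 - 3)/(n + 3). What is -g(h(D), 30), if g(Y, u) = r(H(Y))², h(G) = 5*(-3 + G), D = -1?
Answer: -16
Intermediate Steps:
H(n) = -6/(3 + n)
h(G) = -15 + 5*G
g(Y, u) = 16 (g(Y, u) = 4² = 16)
-g(h(D), 30) = -1*16 = -16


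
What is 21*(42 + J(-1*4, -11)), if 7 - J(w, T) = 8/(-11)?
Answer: 11487/11 ≈ 1044.3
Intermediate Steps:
J(w, T) = 85/11 (J(w, T) = 7 - 8/(-11) = 7 - 8*(-1)/11 = 7 - 1*(-8/11) = 7 + 8/11 = 85/11)
21*(42 + J(-1*4, -11)) = 21*(42 + 85/11) = 21*(547/11) = 11487/11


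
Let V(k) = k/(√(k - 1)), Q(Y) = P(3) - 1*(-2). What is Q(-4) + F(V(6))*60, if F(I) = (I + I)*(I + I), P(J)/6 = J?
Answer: 1748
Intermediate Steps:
P(J) = 6*J
Q(Y) = 20 (Q(Y) = 6*3 - 1*(-2) = 18 + 2 = 20)
V(k) = k/√(-1 + k) (V(k) = k/(√(-1 + k)) = k/√(-1 + k))
F(I) = 4*I² (F(I) = (2*I)*(2*I) = 4*I²)
Q(-4) + F(V(6))*60 = 20 + (4*(6/√(-1 + 6))²)*60 = 20 + (4*(6/√5)²)*60 = 20 + (4*(6*(√5/5))²)*60 = 20 + (4*(6*√5/5)²)*60 = 20 + (4*(36/5))*60 = 20 + (144/5)*60 = 20 + 1728 = 1748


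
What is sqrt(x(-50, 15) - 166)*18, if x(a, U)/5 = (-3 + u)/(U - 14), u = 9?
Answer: 36*I*sqrt(34) ≈ 209.91*I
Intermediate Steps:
x(a, U) = 30/(-14 + U) (x(a, U) = 5*((-3 + 9)/(U - 14)) = 5*(6/(-14 + U)) = 30/(-14 + U))
sqrt(x(-50, 15) - 166)*18 = sqrt(30/(-14 + 15) - 166)*18 = sqrt(30/1 - 166)*18 = sqrt(30*1 - 166)*18 = sqrt(30 - 166)*18 = sqrt(-136)*18 = (2*I*sqrt(34))*18 = 36*I*sqrt(34)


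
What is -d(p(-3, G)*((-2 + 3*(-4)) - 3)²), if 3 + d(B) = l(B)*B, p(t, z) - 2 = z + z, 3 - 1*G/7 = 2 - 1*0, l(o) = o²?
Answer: -98867482621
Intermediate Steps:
G = 7 (G = 21 - 7*(2 - 1*0) = 21 - 7*(2 + 0) = 21 - 7*2 = 21 - 14 = 7)
p(t, z) = 2 + 2*z (p(t, z) = 2 + (z + z) = 2 + 2*z)
d(B) = -3 + B³ (d(B) = -3 + B²*B = -3 + B³)
-d(p(-3, G)*((-2 + 3*(-4)) - 3)²) = -(-3 + ((2 + 2*7)*((-2 + 3*(-4)) - 3)²)³) = -(-3 + ((2 + 14)*((-2 - 12) - 3)²)³) = -(-3 + (16*(-14 - 3)²)³) = -(-3 + (16*(-17)²)³) = -(-3 + (16*289)³) = -(-3 + 4624³) = -(-3 + 98867482624) = -1*98867482621 = -98867482621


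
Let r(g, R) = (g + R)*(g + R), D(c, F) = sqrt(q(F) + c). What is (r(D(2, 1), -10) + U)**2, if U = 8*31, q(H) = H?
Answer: 124401 - 14040*sqrt(3) ≈ 1.0008e+5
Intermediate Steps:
D(c, F) = sqrt(F + c)
r(g, R) = (R + g)**2 (r(g, R) = (R + g)*(R + g) = (R + g)**2)
U = 248
(r(D(2, 1), -10) + U)**2 = ((-10 + sqrt(1 + 2))**2 + 248)**2 = ((-10 + sqrt(3))**2 + 248)**2 = (248 + (-10 + sqrt(3))**2)**2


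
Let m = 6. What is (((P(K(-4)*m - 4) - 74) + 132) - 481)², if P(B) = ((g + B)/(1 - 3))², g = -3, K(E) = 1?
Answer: 2859481/16 ≈ 1.7872e+5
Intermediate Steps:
P(B) = (3/2 - B/2)² (P(B) = ((-3 + B)/(1 - 3))² = ((-3 + B)/(-2))² = ((-3 + B)*(-½))² = (3/2 - B/2)²)
(((P(K(-4)*m - 4) - 74) + 132) - 481)² = ((((-3 + (1*6 - 4))²/4 - 74) + 132) - 481)² = ((((-3 + (6 - 4))²/4 - 74) + 132) - 481)² = ((((-3 + 2)²/4 - 74) + 132) - 481)² = ((((¼)*(-1)² - 74) + 132) - 481)² = ((((¼)*1 - 74) + 132) - 481)² = (((¼ - 74) + 132) - 481)² = ((-295/4 + 132) - 481)² = (233/4 - 481)² = (-1691/4)² = 2859481/16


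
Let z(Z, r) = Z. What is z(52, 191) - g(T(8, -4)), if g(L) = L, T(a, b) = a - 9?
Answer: 53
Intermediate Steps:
T(a, b) = -9 + a
z(52, 191) - g(T(8, -4)) = 52 - (-9 + 8) = 52 - 1*(-1) = 52 + 1 = 53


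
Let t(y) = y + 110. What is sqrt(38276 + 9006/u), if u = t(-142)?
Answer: sqrt(607913)/4 ≈ 194.92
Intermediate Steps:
t(y) = 110 + y
u = -32 (u = 110 - 142 = -32)
sqrt(38276 + 9006/u) = sqrt(38276 + 9006/(-32)) = sqrt(38276 + 9006*(-1/32)) = sqrt(38276 - 4503/16) = sqrt(607913/16) = sqrt(607913)/4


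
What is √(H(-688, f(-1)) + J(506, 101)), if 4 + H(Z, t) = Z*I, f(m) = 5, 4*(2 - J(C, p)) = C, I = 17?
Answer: I*√47298/2 ≈ 108.74*I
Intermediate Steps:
J(C, p) = 2 - C/4
H(Z, t) = -4 + 17*Z (H(Z, t) = -4 + Z*17 = -4 + 17*Z)
√(H(-688, f(-1)) + J(506, 101)) = √((-4 + 17*(-688)) + (2 - ¼*506)) = √((-4 - 11696) + (2 - 253/2)) = √(-11700 - 249/2) = √(-23649/2) = I*√47298/2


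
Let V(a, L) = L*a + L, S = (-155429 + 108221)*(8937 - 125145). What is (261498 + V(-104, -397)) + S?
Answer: 5486249653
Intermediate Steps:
S = 5485947264 (S = -47208*(-116208) = 5485947264)
V(a, L) = L + L*a
(261498 + V(-104, -397)) + S = (261498 - 397*(1 - 104)) + 5485947264 = (261498 - 397*(-103)) + 5485947264 = (261498 + 40891) + 5485947264 = 302389 + 5485947264 = 5486249653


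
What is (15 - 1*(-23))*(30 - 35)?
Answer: -190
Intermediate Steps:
(15 - 1*(-23))*(30 - 35) = (15 + 23)*(-5) = 38*(-5) = -190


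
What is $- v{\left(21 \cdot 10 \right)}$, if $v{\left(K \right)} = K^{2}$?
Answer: $-44100$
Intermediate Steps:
$- v{\left(21 \cdot 10 \right)} = - \left(21 \cdot 10\right)^{2} = - 210^{2} = \left(-1\right) 44100 = -44100$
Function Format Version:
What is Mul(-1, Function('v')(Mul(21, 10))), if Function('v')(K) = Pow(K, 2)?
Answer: -44100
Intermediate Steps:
Mul(-1, Function('v')(Mul(21, 10))) = Mul(-1, Pow(Mul(21, 10), 2)) = Mul(-1, Pow(210, 2)) = Mul(-1, 44100) = -44100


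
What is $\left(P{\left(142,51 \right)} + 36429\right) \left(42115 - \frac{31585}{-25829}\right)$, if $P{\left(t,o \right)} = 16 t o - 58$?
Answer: $\frac{165612968080560}{25829} \approx 6.4119 \cdot 10^{9}$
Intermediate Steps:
$P{\left(t,o \right)} = -58 + 16 o t$ ($P{\left(t,o \right)} = 16 o t - 58 = -58 + 16 o t$)
$\left(P{\left(142,51 \right)} + 36429\right) \left(42115 - \frac{31585}{-25829}\right) = \left(\left(-58 + 16 \cdot 51 \cdot 142\right) + 36429\right) \left(42115 - \frac{31585}{-25829}\right) = \left(\left(-58 + 115872\right) + 36429\right) \left(42115 - - \frac{31585}{25829}\right) = \left(115814 + 36429\right) \left(42115 + \frac{31585}{25829}\right) = 152243 \cdot \frac{1087819920}{25829} = \frac{165612968080560}{25829}$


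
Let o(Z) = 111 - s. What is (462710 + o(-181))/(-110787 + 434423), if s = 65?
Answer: 115689/80909 ≈ 1.4299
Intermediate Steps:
o(Z) = 46 (o(Z) = 111 - 1*65 = 111 - 65 = 46)
(462710 + o(-181))/(-110787 + 434423) = (462710 + 46)/(-110787 + 434423) = 462756/323636 = 462756*(1/323636) = 115689/80909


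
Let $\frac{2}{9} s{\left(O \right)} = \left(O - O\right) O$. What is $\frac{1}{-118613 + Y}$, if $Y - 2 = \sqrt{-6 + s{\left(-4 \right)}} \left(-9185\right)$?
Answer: $\frac{i}{- 118611 i + 9185 \sqrt{6}} \approx -8.1381 \cdot 10^{-6} + 1.5437 \cdot 10^{-6} i$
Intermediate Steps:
$s{\left(O \right)} = 0$ ($s{\left(O \right)} = \frac{9 \left(O - O\right) O}{2} = \frac{9 \cdot 0 O}{2} = \frac{9}{2} \cdot 0 = 0$)
$Y = 2 - 9185 i \sqrt{6}$ ($Y = 2 + \sqrt{-6 + 0} \left(-9185\right) = 2 + \sqrt{-6} \left(-9185\right) = 2 + i \sqrt{6} \left(-9185\right) = 2 - 9185 i \sqrt{6} \approx 2.0 - 22499.0 i$)
$\frac{1}{-118613 + Y} = \frac{1}{-118613 + \left(2 - 9185 i \sqrt{6}\right)} = \frac{1}{-118611 - 9185 i \sqrt{6}}$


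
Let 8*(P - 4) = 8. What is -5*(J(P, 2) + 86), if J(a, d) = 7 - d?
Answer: -455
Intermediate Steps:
P = 5 (P = 4 + (1/8)*8 = 4 + 1 = 5)
-5*(J(P, 2) + 86) = -5*((7 - 1*2) + 86) = -5*((7 - 2) + 86) = -5*(5 + 86) = -5*91 = -455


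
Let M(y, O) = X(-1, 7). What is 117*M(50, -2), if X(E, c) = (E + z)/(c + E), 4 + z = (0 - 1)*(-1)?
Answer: -78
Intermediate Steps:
z = -3 (z = -4 + (0 - 1)*(-1) = -4 - 1*(-1) = -4 + 1 = -3)
X(E, c) = (-3 + E)/(E + c) (X(E, c) = (E - 3)/(c + E) = (-3 + E)/(E + c))
M(y, O) = -⅔ (M(y, O) = (-3 - 1)/(-1 + 7) = -4/6 = (⅙)*(-4) = -⅔)
117*M(50, -2) = 117*(-⅔) = -78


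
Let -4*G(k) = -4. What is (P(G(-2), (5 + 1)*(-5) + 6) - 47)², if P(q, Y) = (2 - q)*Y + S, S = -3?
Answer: 5476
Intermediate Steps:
G(k) = 1 (G(k) = -¼*(-4) = 1)
P(q, Y) = -3 + Y*(2 - q) (P(q, Y) = (2 - q)*Y - 3 = Y*(2 - q) - 3 = -3 + Y*(2 - q))
(P(G(-2), (5 + 1)*(-5) + 6) - 47)² = ((-3 + 2*((5 + 1)*(-5) + 6) - 1*((5 + 1)*(-5) + 6)*1) - 47)² = ((-3 + 2*(6*(-5) + 6) - 1*(6*(-5) + 6)*1) - 47)² = ((-3 + 2*(-30 + 6) - 1*(-30 + 6)*1) - 47)² = ((-3 + 2*(-24) - 1*(-24)*1) - 47)² = ((-3 - 48 + 24) - 47)² = (-27 - 47)² = (-74)² = 5476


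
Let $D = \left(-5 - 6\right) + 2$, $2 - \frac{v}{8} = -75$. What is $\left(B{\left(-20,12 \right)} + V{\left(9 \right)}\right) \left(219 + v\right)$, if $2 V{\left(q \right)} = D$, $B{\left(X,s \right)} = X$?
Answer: $- \frac{40915}{2} \approx -20458.0$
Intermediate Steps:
$v = 616$ ($v = 16 - -600 = 16 + 600 = 616$)
$D = -9$ ($D = \left(-5 - 6\right) + 2 = -11 + 2 = -9$)
$V{\left(q \right)} = - \frac{9}{2}$ ($V{\left(q \right)} = \frac{1}{2} \left(-9\right) = - \frac{9}{2}$)
$\left(B{\left(-20,12 \right)} + V{\left(9 \right)}\right) \left(219 + v\right) = \left(-20 - \frac{9}{2}\right) \left(219 + 616\right) = \left(- \frac{49}{2}\right) 835 = - \frac{40915}{2}$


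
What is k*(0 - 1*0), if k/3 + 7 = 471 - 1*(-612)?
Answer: 0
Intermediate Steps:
k = 3228 (k = -21 + 3*(471 - 1*(-612)) = -21 + 3*(471 + 612) = -21 + 3*1083 = -21 + 3249 = 3228)
k*(0 - 1*0) = 3228*(0 - 1*0) = 3228*(0 + 0) = 3228*0 = 0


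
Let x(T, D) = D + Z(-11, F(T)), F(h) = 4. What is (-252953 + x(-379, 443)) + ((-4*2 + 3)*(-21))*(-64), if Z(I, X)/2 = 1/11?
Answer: -2851528/11 ≈ -2.5923e+5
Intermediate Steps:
Z(I, X) = 2/11
x(T, D) = 2/11 + D (x(T, D) = D + 2/11 = 2/11 + D)
(-252953 + x(-379, 443)) + ((-4*2 + 3)*(-21))*(-64) = (-252953 + (2/11 + 443)) + ((-4*2 + 3)*(-21))*(-64) = (-252953 + 4875/11) + ((-8 + 3)*(-21))*(-64) = -2777608/11 - 5*(-21)*(-64) = -2777608/11 + 105*(-64) = -2777608/11 - 6720 = -2851528/11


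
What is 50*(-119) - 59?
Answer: -6009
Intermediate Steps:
50*(-119) - 59 = -5950 - 59 = -6009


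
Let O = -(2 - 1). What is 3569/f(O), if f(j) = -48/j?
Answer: 3569/48 ≈ 74.354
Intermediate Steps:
O = -1 (O = -1*1 = -1)
3569/f(O) = 3569/((-48/(-1))) = 3569/((-48*(-1))) = 3569/48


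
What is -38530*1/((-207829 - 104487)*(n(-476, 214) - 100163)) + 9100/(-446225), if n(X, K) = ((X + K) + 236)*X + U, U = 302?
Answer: -76509592897/3751443130198 ≈ -0.020395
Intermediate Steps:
n(X, K) = 302 + X*(236 + K + X) (n(X, K) = ((X + K) + 236)*X + 302 = ((K + X) + 236)*X + 302 = (236 + K + X)*X + 302 = X*(236 + K + X) + 302 = 302 + X*(236 + K + X))
-38530*1/((-207829 - 104487)*(n(-476, 214) - 100163)) + 9100/(-446225) = -38530*1/((-207829 - 104487)*((302 + (-476)² + 236*(-476) + 214*(-476)) - 100163)) + 9100/(-446225) = -38530*(-1/(312316*((302 + 226576 - 112336 - 101864) - 100163))) + 9100*(-1/446225) = -38530*(-1/(312316*(12678 - 100163))) - 28/1373 = -38530/((-312316*(-87485))) - 28/1373 = -38530/27322965260 - 28/1373 = -38530*1/27322965260 - 28/1373 = -3853/2732296526 - 28/1373 = -76509592897/3751443130198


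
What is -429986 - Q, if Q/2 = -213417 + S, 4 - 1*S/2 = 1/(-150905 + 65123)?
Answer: -135878690/42891 ≈ -3168.0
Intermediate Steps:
S = 343129/42891 (S = 8 - 2/(-150905 + 65123) = 8 - 2/(-85782) = 8 - 2*(-1/85782) = 8 + 1/42891 = 343129/42891 ≈ 8.0000)
Q = -18306650836/42891 (Q = 2*(-213417 + 343129/42891) = 2*(-9153325418/42891) = -18306650836/42891 ≈ -4.2682e+5)
-429986 - Q = -429986 - 1*(-18306650836/42891) = -429986 + 18306650836/42891 = -135878690/42891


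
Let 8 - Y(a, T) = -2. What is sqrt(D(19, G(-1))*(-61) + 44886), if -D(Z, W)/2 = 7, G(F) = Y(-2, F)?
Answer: 2*sqrt(11435) ≈ 213.87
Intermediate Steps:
Y(a, T) = 10 (Y(a, T) = 8 - 1*(-2) = 8 + 2 = 10)
G(F) = 10
D(Z, W) = -14 (D(Z, W) = -2*7 = -14)
sqrt(D(19, G(-1))*(-61) + 44886) = sqrt(-14*(-61) + 44886) = sqrt(854 + 44886) = sqrt(45740) = 2*sqrt(11435)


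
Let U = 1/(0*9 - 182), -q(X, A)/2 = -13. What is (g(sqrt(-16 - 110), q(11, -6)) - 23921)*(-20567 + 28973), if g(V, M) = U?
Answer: -18298277469/91 ≈ -2.0108e+8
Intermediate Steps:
q(X, A) = 26 (q(X, A) = -2*(-13) = 26)
U = -1/182 (U = 1/(0 - 182) = 1/(-182) = -1/182 ≈ -0.0054945)
g(V, M) = -1/182
(g(sqrt(-16 - 110), q(11, -6)) - 23921)*(-20567 + 28973) = (-1/182 - 23921)*(-20567 + 28973) = -4353623/182*8406 = -18298277469/91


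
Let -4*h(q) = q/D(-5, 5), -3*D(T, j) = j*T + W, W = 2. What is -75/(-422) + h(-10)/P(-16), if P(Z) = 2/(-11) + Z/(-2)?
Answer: 183165/834716 ≈ 0.21943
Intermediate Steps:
D(T, j) = -⅔ - T*j/3 (D(T, j) = -(j*T + 2)/3 = -(T*j + 2)/3 = -(2 + T*j)/3 = -⅔ - T*j/3)
P(Z) = -2/11 - Z/2 (P(Z) = 2*(-1/11) + Z*(-½) = -2/11 - Z/2)
h(q) = -3*q/92 (h(q) = -q/(4*(-⅔ - ⅓*(-5)*5)) = -q/(4*(-⅔ + 25/3)) = -q/(4*23/3) = -q*3/(4*23) = -3*q/92)
-75/(-422) + h(-10)/P(-16) = -75/(-422) + (-3/92*(-10))/(-2/11 - ½*(-16)) = -75*(-1/422) + 15/(46*(-2/11 + 8)) = 75/422 + 15/(46*(86/11)) = 75/422 + (15/46)*(11/86) = 75/422 + 165/3956 = 183165/834716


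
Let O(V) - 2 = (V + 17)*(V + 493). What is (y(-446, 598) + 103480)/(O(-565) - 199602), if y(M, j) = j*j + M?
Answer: -230319/80072 ≈ -2.8764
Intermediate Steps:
y(M, j) = M + j**2 (y(M, j) = j**2 + M = M + j**2)
O(V) = 2 + (17 + V)*(493 + V) (O(V) = 2 + (V + 17)*(V + 493) = 2 + (17 + V)*(493 + V))
(y(-446, 598) + 103480)/(O(-565) - 199602) = ((-446 + 598**2) + 103480)/((8383 + (-565)**2 + 510*(-565)) - 199602) = ((-446 + 357604) + 103480)/((8383 + 319225 - 288150) - 199602) = (357158 + 103480)/(39458 - 199602) = 460638/(-160144) = 460638*(-1/160144) = -230319/80072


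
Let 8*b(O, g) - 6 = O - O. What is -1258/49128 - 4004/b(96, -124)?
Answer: -131139637/24564 ≈ -5338.7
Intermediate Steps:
b(O, g) = ¾ (b(O, g) = ¾ + (O - O)/8 = ¾ + (⅛)*0 = ¾ + 0 = ¾)
-1258/49128 - 4004/b(96, -124) = -1258/49128 - 4004/¾ = -1258*1/49128 - 4004*4/3 = -629/24564 - 16016/3 = -131139637/24564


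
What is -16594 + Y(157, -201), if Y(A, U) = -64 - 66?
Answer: -16724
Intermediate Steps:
Y(A, U) = -130
-16594 + Y(157, -201) = -16594 - 130 = -16724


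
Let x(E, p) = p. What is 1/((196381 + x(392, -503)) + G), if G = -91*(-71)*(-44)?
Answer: -1/88406 ≈ -1.1311e-5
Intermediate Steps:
G = -284284 (G = 6461*(-44) = -284284)
1/((196381 + x(392, -503)) + G) = 1/((196381 - 503) - 284284) = 1/(195878 - 284284) = 1/(-88406) = -1/88406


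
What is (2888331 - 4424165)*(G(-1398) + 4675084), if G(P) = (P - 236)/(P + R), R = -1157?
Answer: -18345293322495836/2555 ≈ -7.1802e+12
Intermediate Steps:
G(P) = (-236 + P)/(-1157 + P) (G(P) = (P - 236)/(P - 1157) = (-236 + P)/(-1157 + P))
(2888331 - 4424165)*(G(-1398) + 4675084) = (2888331 - 4424165)*((-236 - 1398)/(-1157 - 1398) + 4675084) = -1535834*(-1634/(-2555) + 4675084) = -1535834*(-1/2555*(-1634) + 4675084) = -1535834*(1634/2555 + 4675084) = -1535834*11944841254/2555 = -18345293322495836/2555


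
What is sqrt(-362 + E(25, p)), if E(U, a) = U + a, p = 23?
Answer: I*sqrt(314) ≈ 17.72*I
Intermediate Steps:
sqrt(-362 + E(25, p)) = sqrt(-362 + (25 + 23)) = sqrt(-362 + 48) = sqrt(-314) = I*sqrt(314)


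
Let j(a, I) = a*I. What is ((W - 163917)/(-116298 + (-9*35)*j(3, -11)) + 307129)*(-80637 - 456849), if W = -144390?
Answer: -1942485798344876/11767 ≈ -1.6508e+11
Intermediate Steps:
j(a, I) = I*a
((W - 163917)/(-116298 + (-9*35)*j(3, -11)) + 307129)*(-80637 - 456849) = ((-144390 - 163917)/(-116298 + (-9*35)*(-11*3)) + 307129)*(-80637 - 456849) = (-308307/(-116298 - 315*(-33)) + 307129)*(-537486) = (-308307/(-116298 + 10395) + 307129)*(-537486) = (-308307/(-105903) + 307129)*(-537486) = (-308307*(-1/105903) + 307129)*(-537486) = (102769/35301 + 307129)*(-537486) = (10842063598/35301)*(-537486) = -1942485798344876/11767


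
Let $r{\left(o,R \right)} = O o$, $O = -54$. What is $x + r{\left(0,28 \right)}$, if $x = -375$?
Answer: $-375$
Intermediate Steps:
$r{\left(o,R \right)} = - 54 o$
$x + r{\left(0,28 \right)} = -375 - 0 = -375 + 0 = -375$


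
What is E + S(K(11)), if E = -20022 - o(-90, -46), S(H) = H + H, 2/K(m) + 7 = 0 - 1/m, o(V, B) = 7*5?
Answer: -782245/39 ≈ -20058.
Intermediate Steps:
o(V, B) = 35
K(m) = 2/(-7 - 1/m) (K(m) = 2/(-7 + (0 - 1/m)) = 2/(-7 - 1/m))
S(H) = 2*H
E = -20057 (E = -20022 - 1*35 = -20022 - 35 = -20057)
E + S(K(11)) = -20057 + 2*(-2*11/(1 + 7*11)) = -20057 + 2*(-2*11/(1 + 77)) = -20057 + 2*(-2*11/78) = -20057 + 2*(-2*11*1/78) = -20057 + 2*(-11/39) = -20057 - 22/39 = -782245/39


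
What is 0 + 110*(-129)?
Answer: -14190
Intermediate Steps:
0 + 110*(-129) = 0 - 14190 = -14190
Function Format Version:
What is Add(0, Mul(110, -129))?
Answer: -14190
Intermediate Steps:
Add(0, Mul(110, -129)) = Add(0, -14190) = -14190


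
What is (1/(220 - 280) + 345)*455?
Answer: 1883609/12 ≈ 1.5697e+5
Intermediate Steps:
(1/(220 - 280) + 345)*455 = (1/(-60) + 345)*455 = (-1/60 + 345)*455 = (20699/60)*455 = 1883609/12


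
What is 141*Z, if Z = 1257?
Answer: 177237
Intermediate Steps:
141*Z = 141*1257 = 177237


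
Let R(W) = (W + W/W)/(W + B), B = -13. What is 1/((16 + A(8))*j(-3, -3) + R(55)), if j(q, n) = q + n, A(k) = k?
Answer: -3/428 ≈ -0.0070093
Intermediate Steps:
j(q, n) = n + q
R(W) = (1 + W)/(-13 + W) (R(W) = (W + W/W)/(W - 13) = (W + 1)/(-13 + W) = (1 + W)/(-13 + W))
1/((16 + A(8))*j(-3, -3) + R(55)) = 1/((16 + 8)*(-3 - 3) + (1 + 55)/(-13 + 55)) = 1/(24*(-6) + 56/42) = 1/(-144 + (1/42)*56) = 1/(-144 + 4/3) = 1/(-428/3) = -3/428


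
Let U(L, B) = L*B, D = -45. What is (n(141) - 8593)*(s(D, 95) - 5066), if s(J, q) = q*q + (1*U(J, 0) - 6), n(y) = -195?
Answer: -34738964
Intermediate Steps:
U(L, B) = B*L
s(J, q) = -6 + q² (s(J, q) = q*q + (1*(0*J) - 6) = q² + (1*0 - 6) = q² + (0 - 6) = q² - 6 = -6 + q²)
(n(141) - 8593)*(s(D, 95) - 5066) = (-195 - 8593)*((-6 + 95²) - 5066) = -8788*((-6 + 9025) - 5066) = -8788*(9019 - 5066) = -8788*3953 = -34738964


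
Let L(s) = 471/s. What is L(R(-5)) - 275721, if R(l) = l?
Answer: -1379076/5 ≈ -2.7582e+5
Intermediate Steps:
L(R(-5)) - 275721 = 471/(-5) - 275721 = 471*(-⅕) - 275721 = -471/5 - 275721 = -1379076/5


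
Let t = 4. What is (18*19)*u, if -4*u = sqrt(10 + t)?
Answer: -171*sqrt(14)/2 ≈ -319.91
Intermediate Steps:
u = -sqrt(14)/4 (u = -sqrt(10 + 4)/4 = -sqrt(14)/4 ≈ -0.93541)
(18*19)*u = (18*19)*(-sqrt(14)/4) = 342*(-sqrt(14)/4) = -171*sqrt(14)/2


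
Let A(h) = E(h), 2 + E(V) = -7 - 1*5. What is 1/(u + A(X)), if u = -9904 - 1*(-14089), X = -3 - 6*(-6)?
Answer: 1/4171 ≈ 0.00023975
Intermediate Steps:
E(V) = -14 (E(V) = -2 + (-7 - 1*5) = -2 + (-7 - 5) = -2 - 12 = -14)
X = 33 (X = -3 + 36 = 33)
A(h) = -14
u = 4185 (u = -9904 + 14089 = 4185)
1/(u + A(X)) = 1/(4185 - 14) = 1/4171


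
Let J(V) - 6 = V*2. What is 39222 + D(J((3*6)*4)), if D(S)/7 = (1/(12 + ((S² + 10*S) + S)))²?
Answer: 22897891614175/583802244 ≈ 39222.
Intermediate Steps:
J(V) = 6 + 2*V (J(V) = 6 + V*2 = 6 + 2*V)
D(S) = 7/(12 + S² + 11*S)² (D(S) = 7*(1/(12 + ((S² + 10*S) + S)))² = 7*(1/(12 + (S² + 11*S)))² = 7*(1/(12 + S² + 11*S))² = 7/(12 + S² + 11*S)²)
39222 + D(J((3*6)*4)) = 39222 + 7/(12 + (6 + 2*((3*6)*4))² + 11*(6 + 2*((3*6)*4)))² = 39222 + 7/(12 + (6 + 2*(18*4))² + 11*(6 + 2*(18*4)))² = 39222 + 7/(12 + (6 + 2*72)² + 11*(6 + 2*72))² = 39222 + 7/(12 + (6 + 144)² + 11*(6 + 144))² = 39222 + 7/(12 + 150² + 11*150)² = 39222 + 7/(12 + 22500 + 1650)² = 39222 + 7/24162² = 39222 + 7*(1/583802244) = 39222 + 7/583802244 = 22897891614175/583802244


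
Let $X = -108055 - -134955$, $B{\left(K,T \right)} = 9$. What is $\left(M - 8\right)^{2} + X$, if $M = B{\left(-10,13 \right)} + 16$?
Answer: $27189$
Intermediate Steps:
$M = 25$ ($M = 9 + 16 = 25$)
$X = 26900$ ($X = -108055 + 134955 = 26900$)
$\left(M - 8\right)^{2} + X = \left(25 - 8\right)^{2} + 26900 = 17^{2} + 26900 = 289 + 26900 = 27189$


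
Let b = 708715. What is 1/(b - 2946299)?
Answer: -1/2237584 ≈ -4.4691e-7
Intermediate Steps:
1/(b - 2946299) = 1/(708715 - 2946299) = 1/(-2237584) = -1/2237584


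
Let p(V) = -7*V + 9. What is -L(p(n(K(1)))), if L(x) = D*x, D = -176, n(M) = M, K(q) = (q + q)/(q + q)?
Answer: 352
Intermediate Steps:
K(q) = 1 (K(q) = (2*q)/((2*q)) = (2*q)*(1/(2*q)) = 1)
p(V) = 9 - 7*V
L(x) = -176*x
-L(p(n(K(1)))) = -(-176)*(9 - 7*1) = -(-176)*(9 - 7) = -(-176)*2 = -1*(-352) = 352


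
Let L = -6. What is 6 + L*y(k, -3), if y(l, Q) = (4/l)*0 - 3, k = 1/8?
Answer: 24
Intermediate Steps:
k = ⅛ ≈ 0.12500
y(l, Q) = -3 (y(l, Q) = 0 - 3 = -3)
6 + L*y(k, -3) = 6 - 6*(-3) = 6 + 18 = 24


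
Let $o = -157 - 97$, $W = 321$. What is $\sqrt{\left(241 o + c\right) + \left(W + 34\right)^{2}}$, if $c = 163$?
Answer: $7 \sqrt{1326} \approx 254.9$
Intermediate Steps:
$o = -254$ ($o = -157 - 97 = -254$)
$\sqrt{\left(241 o + c\right) + \left(W + 34\right)^{2}} = \sqrt{\left(241 \left(-254\right) + 163\right) + \left(321 + 34\right)^{2}} = \sqrt{\left(-61214 + 163\right) + 355^{2}} = \sqrt{-61051 + 126025} = \sqrt{64974} = 7 \sqrt{1326}$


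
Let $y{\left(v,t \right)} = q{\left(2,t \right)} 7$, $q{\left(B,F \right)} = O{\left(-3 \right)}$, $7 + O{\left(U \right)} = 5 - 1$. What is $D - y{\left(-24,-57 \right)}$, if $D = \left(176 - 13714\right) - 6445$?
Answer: $-19962$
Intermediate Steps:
$O{\left(U \right)} = -3$ ($O{\left(U \right)} = -7 + \left(5 - 1\right) = -7 + 4 = -3$)
$q{\left(B,F \right)} = -3$
$y{\left(v,t \right)} = -21$ ($y{\left(v,t \right)} = \left(-3\right) 7 = -21$)
$D = -19983$ ($D = -13538 - 6445 = -19983$)
$D - y{\left(-24,-57 \right)} = -19983 - -21 = -19983 + 21 = -19962$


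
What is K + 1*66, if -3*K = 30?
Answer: 56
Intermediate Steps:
K = -10 (K = -⅓*30 = -10)
K + 1*66 = -10 + 1*66 = -10 + 66 = 56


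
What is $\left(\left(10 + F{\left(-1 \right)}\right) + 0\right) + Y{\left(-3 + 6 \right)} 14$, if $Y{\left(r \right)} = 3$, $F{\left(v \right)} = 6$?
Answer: $58$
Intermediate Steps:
$\left(\left(10 + F{\left(-1 \right)}\right) + 0\right) + Y{\left(-3 + 6 \right)} 14 = \left(\left(10 + 6\right) + 0\right) + 3 \cdot 14 = \left(16 + 0\right) + 42 = 16 + 42 = 58$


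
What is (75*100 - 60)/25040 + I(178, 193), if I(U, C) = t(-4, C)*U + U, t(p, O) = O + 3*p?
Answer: 10140041/313 ≈ 32396.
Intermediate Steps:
I(U, C) = U + U*(-12 + C) (I(U, C) = (C + 3*(-4))*U + U = (C - 12)*U + U = (-12 + C)*U + U = U*(-12 + C) + U = U + U*(-12 + C))
(75*100 - 60)/25040 + I(178, 193) = (75*100 - 60)/25040 + 178*(-11 + 193) = (7500 - 60)*(1/25040) + 178*182 = 7440*(1/25040) + 32396 = 93/313 + 32396 = 10140041/313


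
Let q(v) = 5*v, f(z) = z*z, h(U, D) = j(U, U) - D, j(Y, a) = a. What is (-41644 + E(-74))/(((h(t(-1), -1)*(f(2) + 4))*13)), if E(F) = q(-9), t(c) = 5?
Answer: -41689/624 ≈ -66.809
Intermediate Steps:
h(U, D) = U - D
f(z) = z**2
E(F) = -45 (E(F) = 5*(-9) = -45)
(-41644 + E(-74))/(((h(t(-1), -1)*(f(2) + 4))*13)) = (-41644 - 45)/((((5 - 1*(-1))*(2**2 + 4))*13)) = -41689*1/(13*(4 + 4)*(5 + 1)) = -41689/((6*8)*13) = -41689/(48*13) = -41689/624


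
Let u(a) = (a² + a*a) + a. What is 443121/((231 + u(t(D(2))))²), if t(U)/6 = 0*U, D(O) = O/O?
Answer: 21101/2541 ≈ 8.3042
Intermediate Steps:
D(O) = 1
t(U) = 0 (t(U) = 6*(0*U) = 6*0 = 0)
u(a) = a + 2*a² (u(a) = (a² + a²) + a = 2*a² + a = a + 2*a²)
443121/((231 + u(t(D(2))))²) = 443121/((231 + 0*(1 + 2*0))²) = 443121/((231 + 0*(1 + 0))²) = 443121/((231 + 0*1)²) = 443121/((231 + 0)²) = 443121/(231²) = 443121/53361 = 443121*(1/53361) = 21101/2541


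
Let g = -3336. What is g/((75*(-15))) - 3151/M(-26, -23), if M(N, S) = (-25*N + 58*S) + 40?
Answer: 82511/10500 ≈ 7.8582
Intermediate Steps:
M(N, S) = 40 - 25*N + 58*S
g/((75*(-15))) - 3151/M(-26, -23) = -3336/(75*(-15)) - 3151/(40 - 25*(-26) + 58*(-23)) = -3336/(-1125) - 3151/(40 + 650 - 1334) = -3336*(-1/1125) - 3151/(-644) = 1112/375 - 3151*(-1/644) = 1112/375 + 137/28 = 82511/10500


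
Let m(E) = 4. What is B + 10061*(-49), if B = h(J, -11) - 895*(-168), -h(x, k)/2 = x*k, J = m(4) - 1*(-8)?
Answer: -342365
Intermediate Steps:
J = 12 (J = 4 - 1*(-8) = 4 + 8 = 12)
h(x, k) = -2*k*x (h(x, k) = -2*x*k = -2*k*x)
B = 150624 (B = -2*(-11)*12 - 895*(-168) = 264 + 150360 = 150624)
B + 10061*(-49) = 150624 + 10061*(-49) = 150624 - 492989 = -342365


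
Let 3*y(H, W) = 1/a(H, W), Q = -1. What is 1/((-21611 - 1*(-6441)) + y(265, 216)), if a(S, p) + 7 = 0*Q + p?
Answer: -627/9511589 ≈ -6.5920e-5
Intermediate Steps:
a(S, p) = -7 + p (a(S, p) = -7 + (0*(-1) + p) = -7 + (0 + p) = -7 + p)
y(H, W) = 1/(3*(-7 + W))
1/((-21611 - 1*(-6441)) + y(265, 216)) = 1/((-21611 - 1*(-6441)) + 1/(3*(-7 + 216))) = 1/((-21611 + 6441) + (1/3)/209) = 1/(-15170 + (1/3)*(1/209)) = 1/(-15170 + 1/627) = 1/(-9511589/627) = -627/9511589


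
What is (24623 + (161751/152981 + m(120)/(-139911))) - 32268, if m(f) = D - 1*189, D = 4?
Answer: -163608816217049/21403724691 ≈ -7643.9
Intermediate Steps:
m(f) = -185 (m(f) = 4 - 1*189 = 4 - 189 = -185)
(24623 + (161751/152981 + m(120)/(-139911))) - 32268 = (24623 + (161751/152981 - 185/(-139911))) - 32268 = (24623 + (161751*(1/152981) - 185*(-1/139911))) - 32268 = (24623 + (161751/152981 + 185/139911)) - 32268 = (24623 + 22659045646/21403724691) - 32268 = 527046572112139/21403724691 - 32268 = -163608816217049/21403724691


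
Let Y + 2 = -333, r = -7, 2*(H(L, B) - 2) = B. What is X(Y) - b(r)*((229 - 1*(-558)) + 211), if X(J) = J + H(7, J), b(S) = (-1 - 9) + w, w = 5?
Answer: 8979/2 ≈ 4489.5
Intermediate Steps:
H(L, B) = 2 + B/2
b(S) = -5 (b(S) = (-1 - 9) + 5 = -10 + 5 = -5)
Y = -335 (Y = -2 - 333 = -335)
X(J) = 2 + 3*J/2 (X(J) = J + (2 + J/2) = 2 + 3*J/2)
X(Y) - b(r)*((229 - 1*(-558)) + 211) = (2 + (3/2)*(-335)) - (-5)*((229 - 1*(-558)) + 211) = (2 - 1005/2) - (-5)*((229 + 558) + 211) = -1001/2 - (-5)*(787 + 211) = -1001/2 - (-5)*998 = -1001/2 - 1*(-4990) = -1001/2 + 4990 = 8979/2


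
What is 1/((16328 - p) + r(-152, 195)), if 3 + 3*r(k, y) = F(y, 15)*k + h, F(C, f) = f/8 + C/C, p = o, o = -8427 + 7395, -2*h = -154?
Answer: 1/17239 ≈ 5.8008e-5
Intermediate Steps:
h = 77 (h = -½*(-154) = 77)
o = -1032
p = -1032
F(C, f) = 1 + f/8 (F(C, f) = f*(⅛) + 1 = f/8 + 1 = 1 + f/8)
r(k, y) = 74/3 + 23*k/24 (r(k, y) = -1 + ((1 + (⅛)*15)*k + 77)/3 = -1 + ((1 + 15/8)*k + 77)/3 = -1 + (23*k/8 + 77)/3 = -1 + (77 + 23*k/8)/3 = -1 + (77/3 + 23*k/24) = 74/3 + 23*k/24)
1/((16328 - p) + r(-152, 195)) = 1/((16328 - 1*(-1032)) + (74/3 + (23/24)*(-152))) = 1/((16328 + 1032) + (74/3 - 437/3)) = 1/(17360 - 121) = 1/17239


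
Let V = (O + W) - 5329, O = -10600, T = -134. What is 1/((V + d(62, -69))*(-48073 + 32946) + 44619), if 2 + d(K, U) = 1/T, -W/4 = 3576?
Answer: 134/61292883303 ≈ 2.1862e-9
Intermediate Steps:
W = -14304 (W = -4*3576 = -14304)
V = -30233 (V = (-10600 - 14304) - 5329 = -24904 - 5329 = -30233)
d(K, U) = -269/134 (d(K, U) = -2 + 1/(-134) = -2 - 1/134 = -269/134)
1/((V + d(62, -69))*(-48073 + 32946) + 44619) = 1/((-30233 - 269/134)*(-48073 + 32946) + 44619) = 1/(-4051491/134*(-15127) + 44619) = 1/(61286904357/134 + 44619) = 1/(61292883303/134) = 134/61292883303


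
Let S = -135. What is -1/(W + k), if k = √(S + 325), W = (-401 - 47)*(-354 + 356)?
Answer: 448/401313 + √190/802626 ≈ 0.0011335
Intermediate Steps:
W = -896 (W = -448*2 = -896)
k = √190 (k = √(-135 + 325) = √190 ≈ 13.784)
-1/(W + k) = -1/(-896 + √190)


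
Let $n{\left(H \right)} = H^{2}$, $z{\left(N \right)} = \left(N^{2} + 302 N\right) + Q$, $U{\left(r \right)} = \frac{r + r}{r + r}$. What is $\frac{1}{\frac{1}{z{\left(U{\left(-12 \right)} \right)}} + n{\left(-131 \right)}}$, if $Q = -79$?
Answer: $\frac{224}{3844065} \approx 5.8272 \cdot 10^{-5}$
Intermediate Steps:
$U{\left(r \right)} = 1$ ($U{\left(r \right)} = \frac{2 r}{2 r} = 2 r \frac{1}{2 r} = 1$)
$z{\left(N \right)} = -79 + N^{2} + 302 N$ ($z{\left(N \right)} = \left(N^{2} + 302 N\right) - 79 = -79 + N^{2} + 302 N$)
$\frac{1}{\frac{1}{z{\left(U{\left(-12 \right)} \right)}} + n{\left(-131 \right)}} = \frac{1}{\frac{1}{-79 + 1^{2} + 302 \cdot 1} + \left(-131\right)^{2}} = \frac{1}{\frac{1}{-79 + 1 + 302} + 17161} = \frac{1}{\frac{1}{224} + 17161} = \frac{1}{\frac{3844065}{224}} = \frac{224}{3844065}$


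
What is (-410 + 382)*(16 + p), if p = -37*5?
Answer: 4732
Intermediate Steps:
p = -185
(-410 + 382)*(16 + p) = (-410 + 382)*(16 - 185) = -28*(-169) = 4732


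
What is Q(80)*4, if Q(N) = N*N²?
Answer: 2048000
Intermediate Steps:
Q(N) = N³
Q(80)*4 = 80³*4 = 512000*4 = 2048000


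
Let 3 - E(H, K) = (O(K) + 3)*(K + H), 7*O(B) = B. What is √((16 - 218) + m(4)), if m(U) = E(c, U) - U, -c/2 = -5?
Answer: I*√253 ≈ 15.906*I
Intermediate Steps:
c = 10 (c = -2*(-5) = 10)
O(B) = B/7
E(H, K) = 3 - (3 + K/7)*(H + K) (E(H, K) = 3 - (K/7 + 3)*(K + H) = 3 - (3 + K/7)*(H + K))
m(U) = -27 - 38*U/7 - U²/7 (m(U) = (3 - 3*10 - 3*U - U²/7 - ⅐*10*U) - U = (3 - 30 - 3*U - U²/7 - 10*U/7) - U = (-27 - 31*U/7 - U²/7) - U = -27 - 38*U/7 - U²/7)
√((16 - 218) + m(4)) = √((16 - 218) + (-27 - 38/7*4 - ⅐*4²)) = √(-202 + (-27 - 152/7 - ⅐*16)) = √(-202 + (-27 - 152/7 - 16/7)) = √(-202 - 51) = √(-253) = I*√253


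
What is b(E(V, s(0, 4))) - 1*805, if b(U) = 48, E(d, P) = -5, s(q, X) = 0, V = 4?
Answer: -757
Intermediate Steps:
b(E(V, s(0, 4))) - 1*805 = 48 - 1*805 = 48 - 805 = -757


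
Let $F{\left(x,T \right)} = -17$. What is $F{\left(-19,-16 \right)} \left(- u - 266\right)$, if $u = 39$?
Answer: $5185$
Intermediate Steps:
$F{\left(-19,-16 \right)} \left(- u - 266\right) = - 17 \left(\left(-1\right) 39 - 266\right) = - 17 \left(-39 - 266\right) = \left(-17\right) \left(-305\right) = 5185$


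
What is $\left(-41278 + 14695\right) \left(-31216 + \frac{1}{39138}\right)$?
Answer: $\frac{10825765541827}{13046} \approx 8.2981 \cdot 10^{8}$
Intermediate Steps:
$\left(-41278 + 14695\right) \left(-31216 + \frac{1}{39138}\right) = - 26583 \left(-31216 + \frac{1}{39138}\right) = \left(-26583\right) \left(- \frac{1221731807}{39138}\right) = \frac{10825765541827}{13046}$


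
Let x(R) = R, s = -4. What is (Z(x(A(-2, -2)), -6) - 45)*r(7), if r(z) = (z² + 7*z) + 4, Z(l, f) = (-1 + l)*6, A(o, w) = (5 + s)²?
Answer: -4590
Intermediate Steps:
A(o, w) = 1 (A(o, w) = (5 - 4)² = 1² = 1)
Z(l, f) = -6 + 6*l
r(z) = 4 + z² + 7*z
(Z(x(A(-2, -2)), -6) - 45)*r(7) = ((-6 + 6*1) - 45)*(4 + 7² + 7*7) = ((-6 + 6) - 45)*(4 + 49 + 49) = (0 - 45)*102 = -45*102 = -4590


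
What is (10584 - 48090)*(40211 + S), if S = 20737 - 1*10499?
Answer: -1892140194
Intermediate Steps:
S = 10238 (S = 20737 - 10499 = 10238)
(10584 - 48090)*(40211 + S) = (10584 - 48090)*(40211 + 10238) = -37506*50449 = -1892140194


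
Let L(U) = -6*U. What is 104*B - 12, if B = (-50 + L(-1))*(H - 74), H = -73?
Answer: 672660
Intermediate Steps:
B = 6468 (B = (-50 - 6*(-1))*(-73 - 74) = (-50 + 6)*(-147) = -44*(-147) = 6468)
104*B - 12 = 104*6468 - 12 = 672672 - 12 = 672660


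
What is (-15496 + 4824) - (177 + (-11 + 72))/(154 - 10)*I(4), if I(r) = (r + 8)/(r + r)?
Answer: -512375/48 ≈ -10674.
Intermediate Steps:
I(r) = (8 + r)/(2*r) (I(r) = (8 + r)/((2*r)) = (8 + r)*(1/(2*r)) = (8 + r)/(2*r))
(-15496 + 4824) - (177 + (-11 + 72))/(154 - 10)*I(4) = (-15496 + 4824) - (177 + (-11 + 72))/(154 - 10)*(½)*(8 + 4)/4 = -10672 - (177 + 61)/144*(½)*(¼)*12 = -10672 - 238*(1/144)*3/2 = -10672 - 119*3/(72*2) = -10672 - 1*119/48 = -10672 - 119/48 = -512375/48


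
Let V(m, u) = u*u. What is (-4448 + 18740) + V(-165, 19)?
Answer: 14653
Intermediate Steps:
V(m, u) = u²
(-4448 + 18740) + V(-165, 19) = (-4448 + 18740) + 19² = 14292 + 361 = 14653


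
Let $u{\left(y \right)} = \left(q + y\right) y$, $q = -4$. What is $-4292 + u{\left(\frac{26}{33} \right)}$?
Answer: $- \frac{4676744}{1089} \approx -4294.5$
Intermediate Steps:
$u{\left(y \right)} = y \left(-4 + y\right)$ ($u{\left(y \right)} = \left(-4 + y\right) y = y \left(-4 + y\right)$)
$-4292 + u{\left(\frac{26}{33} \right)} = -4292 + \frac{26}{33} \left(-4 + \frac{26}{33}\right) = -4292 + 26 \cdot \frac{1}{33} \left(-4 + 26 \cdot \frac{1}{33}\right) = -4292 + \frac{26 \left(-4 + \frac{26}{33}\right)}{33} = -4292 + \frac{26}{33} \left(- \frac{106}{33}\right) = -4292 - \frac{2756}{1089} = - \frac{4676744}{1089}$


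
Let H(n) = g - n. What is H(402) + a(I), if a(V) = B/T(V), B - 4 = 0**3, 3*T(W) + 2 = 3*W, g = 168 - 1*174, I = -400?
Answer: -245214/601 ≈ -408.01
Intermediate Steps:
g = -6 (g = 168 - 174 = -6)
T(W) = -2/3 + W (T(W) = -2/3 + (3*W)/3 = -2/3 + W)
B = 4 (B = 4 + 0**3 = 4 + 0 = 4)
a(V) = 4/(-2/3 + V)
H(n) = -6 - n
H(402) + a(I) = (-6 - 1*402) + 12/(-2 + 3*(-400)) = (-6 - 402) + 12/(-2 - 1200) = -408 + 12/(-1202) = -408 + 12*(-1/1202) = -408 - 6/601 = -245214/601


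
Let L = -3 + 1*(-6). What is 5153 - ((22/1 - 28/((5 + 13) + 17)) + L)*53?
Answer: 22532/5 ≈ 4506.4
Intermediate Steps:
L = -9 (L = -3 - 6 = -9)
5153 - ((22/1 - 28/((5 + 13) + 17)) + L)*53 = 5153 - ((22/1 - 28/((5 + 13) + 17)) - 9)*53 = 5153 - ((22*1 - 28/(18 + 17)) - 9)*53 = 5153 - ((22 - 28/35) - 9)*53 = 5153 - ((22 - 28*1/35) - 9)*53 = 5153 - ((22 - ⅘) - 9)*53 = 5153 - (106/5 - 9)*53 = 5153 - 61*53/5 = 5153 - 1*3233/5 = 5153 - 3233/5 = 22532/5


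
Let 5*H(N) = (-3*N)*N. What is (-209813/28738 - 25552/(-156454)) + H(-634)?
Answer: -2710977038226883/11240437630 ≈ -2.4118e+5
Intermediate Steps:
H(N) = -3*N²/5 (H(N) = ((-3*N)*N)/5 = (-3*N²)/5 = -3*N²/5)
(-209813/28738 - 25552/(-156454)) + H(-634) = (-209813/28738 - 25552/(-156454)) - ⅗*(-634)² = (-209813*1/28738 - 25552*(-1/156454)) - ⅗*401956 = (-209813/28738 + 12776/78227) - 1205868/5 = -16045884863/2248087526 - 1205868/5 = -2710977038226883/11240437630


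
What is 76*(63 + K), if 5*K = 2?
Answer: 24092/5 ≈ 4818.4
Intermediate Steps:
K = ⅖ (K = (⅕)*2 = ⅖ ≈ 0.40000)
76*(63 + K) = 76*(63 + ⅖) = 76*(317/5) = 24092/5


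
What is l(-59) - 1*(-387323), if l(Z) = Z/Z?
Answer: 387324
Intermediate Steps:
l(Z) = 1
l(-59) - 1*(-387323) = 1 - 1*(-387323) = 1 + 387323 = 387324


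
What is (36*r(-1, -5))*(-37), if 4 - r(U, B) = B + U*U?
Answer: -10656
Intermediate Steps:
r(U, B) = 4 - B - U**2 (r(U, B) = 4 - (B + U*U) = 4 - (B + U**2) = 4 + (-B - U**2) = 4 - B - U**2)
(36*r(-1, -5))*(-37) = (36*(4 - 1*(-5) - 1*(-1)**2))*(-37) = (36*(4 + 5 - 1*1))*(-37) = (36*(4 + 5 - 1))*(-37) = (36*8)*(-37) = 288*(-37) = -10656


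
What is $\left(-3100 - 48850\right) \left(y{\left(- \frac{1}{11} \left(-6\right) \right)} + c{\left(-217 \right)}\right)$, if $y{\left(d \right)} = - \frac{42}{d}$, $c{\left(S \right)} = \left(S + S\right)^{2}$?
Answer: $-9781094050$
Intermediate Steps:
$c{\left(S \right)} = 4 S^{2}$ ($c{\left(S \right)} = \left(2 S\right)^{2} = 4 S^{2}$)
$\left(-3100 - 48850\right) \left(y{\left(- \frac{1}{11} \left(-6\right) \right)} + c{\left(-217 \right)}\right) = \left(-3100 - 48850\right) \left(- \frac{42}{- \frac{1}{11} \left(-6\right)} + 4 \left(-217\right)^{2}\right) = - 51950 \left(- \frac{42}{\left(-1\right) \frac{1}{11} \left(-6\right)} + 4 \cdot 47089\right) = - 51950 \left(- \frac{42}{\left(- \frac{1}{11}\right) \left(-6\right)} + 188356\right) = - 51950 \left(- \frac{42}{\frac{6}{11}} + 188356\right) = - 51950 \left(\left(-42\right) \frac{11}{6} + 188356\right) = - 51950 \left(-77 + 188356\right) = \left(-51950\right) 188279 = -9781094050$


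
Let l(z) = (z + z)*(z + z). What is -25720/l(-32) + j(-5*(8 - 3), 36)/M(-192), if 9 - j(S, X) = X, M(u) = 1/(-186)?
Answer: 2568049/512 ≈ 5015.7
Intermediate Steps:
l(z) = 4*z² (l(z) = (2*z)*(2*z) = 4*z²)
M(u) = -1/186
j(S, X) = 9 - X
-25720/l(-32) + j(-5*(8 - 3), 36)/M(-192) = -25720/(4*(-32)²) + (9 - 1*36)/(-1/186) = -25720/(4*1024) + (9 - 36)*(-186) = -25720/4096 - 27*(-186) = -25720*1/4096 + 5022 = -3215/512 + 5022 = 2568049/512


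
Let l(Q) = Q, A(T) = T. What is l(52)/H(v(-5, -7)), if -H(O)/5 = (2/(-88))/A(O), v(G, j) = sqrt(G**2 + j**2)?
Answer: 2288*sqrt(74)/5 ≈ 3936.4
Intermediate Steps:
H(O) = 5/(44*O) (H(O) = -5*2/(-88)/O = -5*2*(-1/88)/O = -(-5)/(44*O) = 5/(44*O))
l(52)/H(v(-5, -7)) = 52/((5/(44*(sqrt((-5)**2 + (-7)**2))))) = 52/((5/(44*(sqrt(25 + 49))))) = 52/((5/(44*(sqrt(74))))) = 52/((5*(sqrt(74)/74)/44)) = 52/((5*sqrt(74)/3256)) = 52*(44*sqrt(74)/5) = 2288*sqrt(74)/5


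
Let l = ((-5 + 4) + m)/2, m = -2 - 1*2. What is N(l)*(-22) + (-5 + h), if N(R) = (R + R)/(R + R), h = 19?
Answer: -8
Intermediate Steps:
m = -4 (m = -2 - 2 = -4)
l = -5/2 (l = ((-5 + 4) - 4)/2 = (-1 - 4)*(½) = -5*½ = -5/2 ≈ -2.5000)
N(R) = 1 (N(R) = (2*R)/((2*R)) = (2*R)*(1/(2*R)) = 1)
N(l)*(-22) + (-5 + h) = 1*(-22) + (-5 + 19) = -22 + 14 = -8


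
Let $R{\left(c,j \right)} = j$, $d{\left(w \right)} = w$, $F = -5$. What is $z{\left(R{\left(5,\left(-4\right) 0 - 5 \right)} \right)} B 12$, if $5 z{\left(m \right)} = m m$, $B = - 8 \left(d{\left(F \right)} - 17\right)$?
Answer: $10560$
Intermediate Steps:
$B = 176$ ($B = - 8 \left(-5 - 17\right) = \left(-8\right) \left(-22\right) = 176$)
$z{\left(m \right)} = \frac{m^{2}}{5}$ ($z{\left(m \right)} = \frac{m m}{5} = \frac{m^{2}}{5}$)
$z{\left(R{\left(5,\left(-4\right) 0 - 5 \right)} \right)} B 12 = \frac{\left(\left(-4\right) 0 - 5\right)^{2}}{5} \cdot 176 \cdot 12 = \frac{\left(0 - 5\right)^{2}}{5} \cdot 2112 = \frac{\left(-5\right)^{2}}{5} \cdot 2112 = \frac{1}{5} \cdot 25 \cdot 2112 = 5 \cdot 2112 = 10560$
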